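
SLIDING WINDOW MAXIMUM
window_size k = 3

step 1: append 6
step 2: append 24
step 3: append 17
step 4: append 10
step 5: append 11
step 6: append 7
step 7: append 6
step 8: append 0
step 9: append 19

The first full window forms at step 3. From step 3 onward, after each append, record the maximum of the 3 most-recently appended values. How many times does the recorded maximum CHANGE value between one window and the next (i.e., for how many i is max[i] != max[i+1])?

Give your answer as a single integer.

step 1: append 6 -> window=[6] (not full yet)
step 2: append 24 -> window=[6, 24] (not full yet)
step 3: append 17 -> window=[6, 24, 17] -> max=24
step 4: append 10 -> window=[24, 17, 10] -> max=24
step 5: append 11 -> window=[17, 10, 11] -> max=17
step 6: append 7 -> window=[10, 11, 7] -> max=11
step 7: append 6 -> window=[11, 7, 6] -> max=11
step 8: append 0 -> window=[7, 6, 0] -> max=7
step 9: append 19 -> window=[6, 0, 19] -> max=19
Recorded maximums: 24 24 17 11 11 7 19
Changes between consecutive maximums: 4

Answer: 4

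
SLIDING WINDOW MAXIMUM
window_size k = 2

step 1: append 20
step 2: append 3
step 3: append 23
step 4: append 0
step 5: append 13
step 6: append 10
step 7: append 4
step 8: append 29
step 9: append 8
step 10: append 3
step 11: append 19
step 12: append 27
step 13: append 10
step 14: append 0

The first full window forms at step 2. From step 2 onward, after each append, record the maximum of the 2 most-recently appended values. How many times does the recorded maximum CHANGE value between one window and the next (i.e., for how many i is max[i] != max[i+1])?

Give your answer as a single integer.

Answer: 8

Derivation:
step 1: append 20 -> window=[20] (not full yet)
step 2: append 3 -> window=[20, 3] -> max=20
step 3: append 23 -> window=[3, 23] -> max=23
step 4: append 0 -> window=[23, 0] -> max=23
step 5: append 13 -> window=[0, 13] -> max=13
step 6: append 10 -> window=[13, 10] -> max=13
step 7: append 4 -> window=[10, 4] -> max=10
step 8: append 29 -> window=[4, 29] -> max=29
step 9: append 8 -> window=[29, 8] -> max=29
step 10: append 3 -> window=[8, 3] -> max=8
step 11: append 19 -> window=[3, 19] -> max=19
step 12: append 27 -> window=[19, 27] -> max=27
step 13: append 10 -> window=[27, 10] -> max=27
step 14: append 0 -> window=[10, 0] -> max=10
Recorded maximums: 20 23 23 13 13 10 29 29 8 19 27 27 10
Changes between consecutive maximums: 8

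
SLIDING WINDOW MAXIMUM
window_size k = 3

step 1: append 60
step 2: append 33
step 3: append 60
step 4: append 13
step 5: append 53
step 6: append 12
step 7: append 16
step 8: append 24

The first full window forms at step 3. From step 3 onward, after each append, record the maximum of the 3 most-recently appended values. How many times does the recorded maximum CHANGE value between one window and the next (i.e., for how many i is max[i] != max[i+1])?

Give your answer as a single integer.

Answer: 2

Derivation:
step 1: append 60 -> window=[60] (not full yet)
step 2: append 33 -> window=[60, 33] (not full yet)
step 3: append 60 -> window=[60, 33, 60] -> max=60
step 4: append 13 -> window=[33, 60, 13] -> max=60
step 5: append 53 -> window=[60, 13, 53] -> max=60
step 6: append 12 -> window=[13, 53, 12] -> max=53
step 7: append 16 -> window=[53, 12, 16] -> max=53
step 8: append 24 -> window=[12, 16, 24] -> max=24
Recorded maximums: 60 60 60 53 53 24
Changes between consecutive maximums: 2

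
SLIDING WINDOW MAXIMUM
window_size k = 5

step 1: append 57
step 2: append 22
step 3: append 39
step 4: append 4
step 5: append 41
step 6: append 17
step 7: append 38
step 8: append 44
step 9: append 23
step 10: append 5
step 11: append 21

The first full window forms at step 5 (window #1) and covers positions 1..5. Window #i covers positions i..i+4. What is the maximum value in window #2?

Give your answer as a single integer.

Answer: 41

Derivation:
step 1: append 57 -> window=[57] (not full yet)
step 2: append 22 -> window=[57, 22] (not full yet)
step 3: append 39 -> window=[57, 22, 39] (not full yet)
step 4: append 4 -> window=[57, 22, 39, 4] (not full yet)
step 5: append 41 -> window=[57, 22, 39, 4, 41] -> max=57
step 6: append 17 -> window=[22, 39, 4, 41, 17] -> max=41
Window #2 max = 41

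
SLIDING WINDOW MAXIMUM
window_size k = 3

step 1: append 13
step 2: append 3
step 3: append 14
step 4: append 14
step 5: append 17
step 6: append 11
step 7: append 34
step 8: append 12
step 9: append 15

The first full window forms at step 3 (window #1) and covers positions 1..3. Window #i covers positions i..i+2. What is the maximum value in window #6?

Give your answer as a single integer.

Answer: 34

Derivation:
step 1: append 13 -> window=[13] (not full yet)
step 2: append 3 -> window=[13, 3] (not full yet)
step 3: append 14 -> window=[13, 3, 14] -> max=14
step 4: append 14 -> window=[3, 14, 14] -> max=14
step 5: append 17 -> window=[14, 14, 17] -> max=17
step 6: append 11 -> window=[14, 17, 11] -> max=17
step 7: append 34 -> window=[17, 11, 34] -> max=34
step 8: append 12 -> window=[11, 34, 12] -> max=34
Window #6 max = 34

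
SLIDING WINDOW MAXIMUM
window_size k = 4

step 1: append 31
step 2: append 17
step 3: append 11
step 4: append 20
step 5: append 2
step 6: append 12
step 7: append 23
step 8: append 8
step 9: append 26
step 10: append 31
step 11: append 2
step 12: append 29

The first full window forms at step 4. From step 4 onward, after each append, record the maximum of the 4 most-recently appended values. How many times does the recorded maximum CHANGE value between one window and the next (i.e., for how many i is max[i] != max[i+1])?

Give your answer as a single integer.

step 1: append 31 -> window=[31] (not full yet)
step 2: append 17 -> window=[31, 17] (not full yet)
step 3: append 11 -> window=[31, 17, 11] (not full yet)
step 4: append 20 -> window=[31, 17, 11, 20] -> max=31
step 5: append 2 -> window=[17, 11, 20, 2] -> max=20
step 6: append 12 -> window=[11, 20, 2, 12] -> max=20
step 7: append 23 -> window=[20, 2, 12, 23] -> max=23
step 8: append 8 -> window=[2, 12, 23, 8] -> max=23
step 9: append 26 -> window=[12, 23, 8, 26] -> max=26
step 10: append 31 -> window=[23, 8, 26, 31] -> max=31
step 11: append 2 -> window=[8, 26, 31, 2] -> max=31
step 12: append 29 -> window=[26, 31, 2, 29] -> max=31
Recorded maximums: 31 20 20 23 23 26 31 31 31
Changes between consecutive maximums: 4

Answer: 4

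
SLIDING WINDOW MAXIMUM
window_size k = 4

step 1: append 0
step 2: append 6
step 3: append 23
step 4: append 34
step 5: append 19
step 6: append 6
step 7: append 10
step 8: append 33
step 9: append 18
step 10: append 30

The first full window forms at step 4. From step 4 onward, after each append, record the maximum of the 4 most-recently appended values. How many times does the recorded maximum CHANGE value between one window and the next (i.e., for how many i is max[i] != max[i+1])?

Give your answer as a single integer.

Answer: 1

Derivation:
step 1: append 0 -> window=[0] (not full yet)
step 2: append 6 -> window=[0, 6] (not full yet)
step 3: append 23 -> window=[0, 6, 23] (not full yet)
step 4: append 34 -> window=[0, 6, 23, 34] -> max=34
step 5: append 19 -> window=[6, 23, 34, 19] -> max=34
step 6: append 6 -> window=[23, 34, 19, 6] -> max=34
step 7: append 10 -> window=[34, 19, 6, 10] -> max=34
step 8: append 33 -> window=[19, 6, 10, 33] -> max=33
step 9: append 18 -> window=[6, 10, 33, 18] -> max=33
step 10: append 30 -> window=[10, 33, 18, 30] -> max=33
Recorded maximums: 34 34 34 34 33 33 33
Changes between consecutive maximums: 1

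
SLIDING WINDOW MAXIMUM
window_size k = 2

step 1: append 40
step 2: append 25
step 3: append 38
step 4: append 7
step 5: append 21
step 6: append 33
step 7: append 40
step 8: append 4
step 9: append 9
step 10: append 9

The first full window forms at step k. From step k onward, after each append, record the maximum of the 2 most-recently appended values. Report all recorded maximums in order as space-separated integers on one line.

Answer: 40 38 38 21 33 40 40 9 9

Derivation:
step 1: append 40 -> window=[40] (not full yet)
step 2: append 25 -> window=[40, 25] -> max=40
step 3: append 38 -> window=[25, 38] -> max=38
step 4: append 7 -> window=[38, 7] -> max=38
step 5: append 21 -> window=[7, 21] -> max=21
step 6: append 33 -> window=[21, 33] -> max=33
step 7: append 40 -> window=[33, 40] -> max=40
step 8: append 4 -> window=[40, 4] -> max=40
step 9: append 9 -> window=[4, 9] -> max=9
step 10: append 9 -> window=[9, 9] -> max=9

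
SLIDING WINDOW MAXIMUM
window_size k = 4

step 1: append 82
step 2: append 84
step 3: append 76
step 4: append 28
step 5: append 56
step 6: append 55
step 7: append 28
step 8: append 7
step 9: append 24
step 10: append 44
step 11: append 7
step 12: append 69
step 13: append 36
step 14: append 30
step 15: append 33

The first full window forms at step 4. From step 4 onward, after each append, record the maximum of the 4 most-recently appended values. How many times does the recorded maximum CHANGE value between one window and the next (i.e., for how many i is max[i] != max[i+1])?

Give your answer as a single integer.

Answer: 5

Derivation:
step 1: append 82 -> window=[82] (not full yet)
step 2: append 84 -> window=[82, 84] (not full yet)
step 3: append 76 -> window=[82, 84, 76] (not full yet)
step 4: append 28 -> window=[82, 84, 76, 28] -> max=84
step 5: append 56 -> window=[84, 76, 28, 56] -> max=84
step 6: append 55 -> window=[76, 28, 56, 55] -> max=76
step 7: append 28 -> window=[28, 56, 55, 28] -> max=56
step 8: append 7 -> window=[56, 55, 28, 7] -> max=56
step 9: append 24 -> window=[55, 28, 7, 24] -> max=55
step 10: append 44 -> window=[28, 7, 24, 44] -> max=44
step 11: append 7 -> window=[7, 24, 44, 7] -> max=44
step 12: append 69 -> window=[24, 44, 7, 69] -> max=69
step 13: append 36 -> window=[44, 7, 69, 36] -> max=69
step 14: append 30 -> window=[7, 69, 36, 30] -> max=69
step 15: append 33 -> window=[69, 36, 30, 33] -> max=69
Recorded maximums: 84 84 76 56 56 55 44 44 69 69 69 69
Changes between consecutive maximums: 5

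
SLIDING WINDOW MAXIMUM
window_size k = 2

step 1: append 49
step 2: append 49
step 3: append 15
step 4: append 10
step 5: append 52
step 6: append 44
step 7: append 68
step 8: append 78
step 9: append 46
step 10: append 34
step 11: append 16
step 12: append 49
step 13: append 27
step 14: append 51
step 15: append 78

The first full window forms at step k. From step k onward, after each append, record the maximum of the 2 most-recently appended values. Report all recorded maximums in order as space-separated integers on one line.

Answer: 49 49 15 52 52 68 78 78 46 34 49 49 51 78

Derivation:
step 1: append 49 -> window=[49] (not full yet)
step 2: append 49 -> window=[49, 49] -> max=49
step 3: append 15 -> window=[49, 15] -> max=49
step 4: append 10 -> window=[15, 10] -> max=15
step 5: append 52 -> window=[10, 52] -> max=52
step 6: append 44 -> window=[52, 44] -> max=52
step 7: append 68 -> window=[44, 68] -> max=68
step 8: append 78 -> window=[68, 78] -> max=78
step 9: append 46 -> window=[78, 46] -> max=78
step 10: append 34 -> window=[46, 34] -> max=46
step 11: append 16 -> window=[34, 16] -> max=34
step 12: append 49 -> window=[16, 49] -> max=49
step 13: append 27 -> window=[49, 27] -> max=49
step 14: append 51 -> window=[27, 51] -> max=51
step 15: append 78 -> window=[51, 78] -> max=78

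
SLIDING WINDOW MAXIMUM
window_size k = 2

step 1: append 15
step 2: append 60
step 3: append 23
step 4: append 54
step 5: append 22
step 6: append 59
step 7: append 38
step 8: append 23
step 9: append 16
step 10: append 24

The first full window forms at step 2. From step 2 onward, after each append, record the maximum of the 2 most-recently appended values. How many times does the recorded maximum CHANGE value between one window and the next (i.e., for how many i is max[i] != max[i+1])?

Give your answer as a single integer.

Answer: 5

Derivation:
step 1: append 15 -> window=[15] (not full yet)
step 2: append 60 -> window=[15, 60] -> max=60
step 3: append 23 -> window=[60, 23] -> max=60
step 4: append 54 -> window=[23, 54] -> max=54
step 5: append 22 -> window=[54, 22] -> max=54
step 6: append 59 -> window=[22, 59] -> max=59
step 7: append 38 -> window=[59, 38] -> max=59
step 8: append 23 -> window=[38, 23] -> max=38
step 9: append 16 -> window=[23, 16] -> max=23
step 10: append 24 -> window=[16, 24] -> max=24
Recorded maximums: 60 60 54 54 59 59 38 23 24
Changes between consecutive maximums: 5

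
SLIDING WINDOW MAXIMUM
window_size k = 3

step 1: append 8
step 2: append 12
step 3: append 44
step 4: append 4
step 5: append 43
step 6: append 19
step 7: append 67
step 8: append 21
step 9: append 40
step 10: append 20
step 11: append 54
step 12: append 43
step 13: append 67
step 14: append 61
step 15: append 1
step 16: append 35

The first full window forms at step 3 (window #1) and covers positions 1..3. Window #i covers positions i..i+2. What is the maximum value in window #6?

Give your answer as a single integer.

Answer: 67

Derivation:
step 1: append 8 -> window=[8] (not full yet)
step 2: append 12 -> window=[8, 12] (not full yet)
step 3: append 44 -> window=[8, 12, 44] -> max=44
step 4: append 4 -> window=[12, 44, 4] -> max=44
step 5: append 43 -> window=[44, 4, 43] -> max=44
step 6: append 19 -> window=[4, 43, 19] -> max=43
step 7: append 67 -> window=[43, 19, 67] -> max=67
step 8: append 21 -> window=[19, 67, 21] -> max=67
Window #6 max = 67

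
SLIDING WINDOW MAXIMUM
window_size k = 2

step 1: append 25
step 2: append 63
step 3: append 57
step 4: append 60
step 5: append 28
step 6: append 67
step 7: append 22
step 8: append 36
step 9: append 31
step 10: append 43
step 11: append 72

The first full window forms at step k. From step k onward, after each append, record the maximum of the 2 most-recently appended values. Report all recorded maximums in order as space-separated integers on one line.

step 1: append 25 -> window=[25] (not full yet)
step 2: append 63 -> window=[25, 63] -> max=63
step 3: append 57 -> window=[63, 57] -> max=63
step 4: append 60 -> window=[57, 60] -> max=60
step 5: append 28 -> window=[60, 28] -> max=60
step 6: append 67 -> window=[28, 67] -> max=67
step 7: append 22 -> window=[67, 22] -> max=67
step 8: append 36 -> window=[22, 36] -> max=36
step 9: append 31 -> window=[36, 31] -> max=36
step 10: append 43 -> window=[31, 43] -> max=43
step 11: append 72 -> window=[43, 72] -> max=72

Answer: 63 63 60 60 67 67 36 36 43 72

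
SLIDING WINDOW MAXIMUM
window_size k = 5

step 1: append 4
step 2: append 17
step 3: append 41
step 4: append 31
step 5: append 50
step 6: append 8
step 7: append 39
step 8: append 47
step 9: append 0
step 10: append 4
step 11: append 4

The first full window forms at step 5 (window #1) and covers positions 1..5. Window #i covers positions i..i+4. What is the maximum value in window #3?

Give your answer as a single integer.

Answer: 50

Derivation:
step 1: append 4 -> window=[4] (not full yet)
step 2: append 17 -> window=[4, 17] (not full yet)
step 3: append 41 -> window=[4, 17, 41] (not full yet)
step 4: append 31 -> window=[4, 17, 41, 31] (not full yet)
step 5: append 50 -> window=[4, 17, 41, 31, 50] -> max=50
step 6: append 8 -> window=[17, 41, 31, 50, 8] -> max=50
step 7: append 39 -> window=[41, 31, 50, 8, 39] -> max=50
Window #3 max = 50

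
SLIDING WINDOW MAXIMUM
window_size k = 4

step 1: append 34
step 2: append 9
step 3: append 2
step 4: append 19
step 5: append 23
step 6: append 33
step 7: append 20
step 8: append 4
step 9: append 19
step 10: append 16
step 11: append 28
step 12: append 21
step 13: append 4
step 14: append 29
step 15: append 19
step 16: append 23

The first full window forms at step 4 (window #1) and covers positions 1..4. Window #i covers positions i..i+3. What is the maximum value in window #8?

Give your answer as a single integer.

Answer: 28

Derivation:
step 1: append 34 -> window=[34] (not full yet)
step 2: append 9 -> window=[34, 9] (not full yet)
step 3: append 2 -> window=[34, 9, 2] (not full yet)
step 4: append 19 -> window=[34, 9, 2, 19] -> max=34
step 5: append 23 -> window=[9, 2, 19, 23] -> max=23
step 6: append 33 -> window=[2, 19, 23, 33] -> max=33
step 7: append 20 -> window=[19, 23, 33, 20] -> max=33
step 8: append 4 -> window=[23, 33, 20, 4] -> max=33
step 9: append 19 -> window=[33, 20, 4, 19] -> max=33
step 10: append 16 -> window=[20, 4, 19, 16] -> max=20
step 11: append 28 -> window=[4, 19, 16, 28] -> max=28
Window #8 max = 28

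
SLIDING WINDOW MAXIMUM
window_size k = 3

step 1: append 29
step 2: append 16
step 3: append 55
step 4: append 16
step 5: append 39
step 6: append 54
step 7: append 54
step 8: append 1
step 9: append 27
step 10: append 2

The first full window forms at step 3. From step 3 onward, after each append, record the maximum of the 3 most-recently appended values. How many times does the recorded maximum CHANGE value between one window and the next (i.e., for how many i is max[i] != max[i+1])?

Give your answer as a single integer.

step 1: append 29 -> window=[29] (not full yet)
step 2: append 16 -> window=[29, 16] (not full yet)
step 3: append 55 -> window=[29, 16, 55] -> max=55
step 4: append 16 -> window=[16, 55, 16] -> max=55
step 5: append 39 -> window=[55, 16, 39] -> max=55
step 6: append 54 -> window=[16, 39, 54] -> max=54
step 7: append 54 -> window=[39, 54, 54] -> max=54
step 8: append 1 -> window=[54, 54, 1] -> max=54
step 9: append 27 -> window=[54, 1, 27] -> max=54
step 10: append 2 -> window=[1, 27, 2] -> max=27
Recorded maximums: 55 55 55 54 54 54 54 27
Changes between consecutive maximums: 2

Answer: 2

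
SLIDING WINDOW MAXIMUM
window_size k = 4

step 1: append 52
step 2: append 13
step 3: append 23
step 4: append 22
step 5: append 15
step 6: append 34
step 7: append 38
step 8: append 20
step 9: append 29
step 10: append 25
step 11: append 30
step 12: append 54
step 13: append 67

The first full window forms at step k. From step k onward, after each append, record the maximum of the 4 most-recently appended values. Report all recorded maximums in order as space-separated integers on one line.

step 1: append 52 -> window=[52] (not full yet)
step 2: append 13 -> window=[52, 13] (not full yet)
step 3: append 23 -> window=[52, 13, 23] (not full yet)
step 4: append 22 -> window=[52, 13, 23, 22] -> max=52
step 5: append 15 -> window=[13, 23, 22, 15] -> max=23
step 6: append 34 -> window=[23, 22, 15, 34] -> max=34
step 7: append 38 -> window=[22, 15, 34, 38] -> max=38
step 8: append 20 -> window=[15, 34, 38, 20] -> max=38
step 9: append 29 -> window=[34, 38, 20, 29] -> max=38
step 10: append 25 -> window=[38, 20, 29, 25] -> max=38
step 11: append 30 -> window=[20, 29, 25, 30] -> max=30
step 12: append 54 -> window=[29, 25, 30, 54] -> max=54
step 13: append 67 -> window=[25, 30, 54, 67] -> max=67

Answer: 52 23 34 38 38 38 38 30 54 67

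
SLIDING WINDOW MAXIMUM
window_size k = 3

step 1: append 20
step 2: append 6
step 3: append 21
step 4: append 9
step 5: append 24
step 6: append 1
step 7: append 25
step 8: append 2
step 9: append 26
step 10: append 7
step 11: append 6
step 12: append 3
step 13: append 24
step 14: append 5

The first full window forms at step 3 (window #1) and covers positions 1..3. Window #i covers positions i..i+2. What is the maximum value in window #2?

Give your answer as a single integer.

Answer: 21

Derivation:
step 1: append 20 -> window=[20] (not full yet)
step 2: append 6 -> window=[20, 6] (not full yet)
step 3: append 21 -> window=[20, 6, 21] -> max=21
step 4: append 9 -> window=[6, 21, 9] -> max=21
Window #2 max = 21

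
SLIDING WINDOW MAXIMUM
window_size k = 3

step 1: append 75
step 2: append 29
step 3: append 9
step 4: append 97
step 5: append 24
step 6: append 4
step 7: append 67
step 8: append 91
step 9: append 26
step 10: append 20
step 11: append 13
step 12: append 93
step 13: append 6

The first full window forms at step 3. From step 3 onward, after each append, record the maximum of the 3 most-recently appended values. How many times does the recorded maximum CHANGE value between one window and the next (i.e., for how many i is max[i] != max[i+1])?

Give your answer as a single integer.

Answer: 5

Derivation:
step 1: append 75 -> window=[75] (not full yet)
step 2: append 29 -> window=[75, 29] (not full yet)
step 3: append 9 -> window=[75, 29, 9] -> max=75
step 4: append 97 -> window=[29, 9, 97] -> max=97
step 5: append 24 -> window=[9, 97, 24] -> max=97
step 6: append 4 -> window=[97, 24, 4] -> max=97
step 7: append 67 -> window=[24, 4, 67] -> max=67
step 8: append 91 -> window=[4, 67, 91] -> max=91
step 9: append 26 -> window=[67, 91, 26] -> max=91
step 10: append 20 -> window=[91, 26, 20] -> max=91
step 11: append 13 -> window=[26, 20, 13] -> max=26
step 12: append 93 -> window=[20, 13, 93] -> max=93
step 13: append 6 -> window=[13, 93, 6] -> max=93
Recorded maximums: 75 97 97 97 67 91 91 91 26 93 93
Changes between consecutive maximums: 5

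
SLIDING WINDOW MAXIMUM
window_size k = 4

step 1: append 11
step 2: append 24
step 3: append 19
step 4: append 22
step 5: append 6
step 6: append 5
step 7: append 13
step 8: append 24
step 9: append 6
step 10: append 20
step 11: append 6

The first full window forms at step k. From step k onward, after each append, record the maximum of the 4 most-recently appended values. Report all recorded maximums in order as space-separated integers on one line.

step 1: append 11 -> window=[11] (not full yet)
step 2: append 24 -> window=[11, 24] (not full yet)
step 3: append 19 -> window=[11, 24, 19] (not full yet)
step 4: append 22 -> window=[11, 24, 19, 22] -> max=24
step 5: append 6 -> window=[24, 19, 22, 6] -> max=24
step 6: append 5 -> window=[19, 22, 6, 5] -> max=22
step 7: append 13 -> window=[22, 6, 5, 13] -> max=22
step 8: append 24 -> window=[6, 5, 13, 24] -> max=24
step 9: append 6 -> window=[5, 13, 24, 6] -> max=24
step 10: append 20 -> window=[13, 24, 6, 20] -> max=24
step 11: append 6 -> window=[24, 6, 20, 6] -> max=24

Answer: 24 24 22 22 24 24 24 24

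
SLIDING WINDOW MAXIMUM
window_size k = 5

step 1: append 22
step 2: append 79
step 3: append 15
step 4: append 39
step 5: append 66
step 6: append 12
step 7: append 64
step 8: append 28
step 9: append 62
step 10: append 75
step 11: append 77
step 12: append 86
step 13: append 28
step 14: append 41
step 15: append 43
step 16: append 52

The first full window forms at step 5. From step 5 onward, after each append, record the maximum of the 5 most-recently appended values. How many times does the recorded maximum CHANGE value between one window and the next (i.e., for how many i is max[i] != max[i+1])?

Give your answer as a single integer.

step 1: append 22 -> window=[22] (not full yet)
step 2: append 79 -> window=[22, 79] (not full yet)
step 3: append 15 -> window=[22, 79, 15] (not full yet)
step 4: append 39 -> window=[22, 79, 15, 39] (not full yet)
step 5: append 66 -> window=[22, 79, 15, 39, 66] -> max=79
step 6: append 12 -> window=[79, 15, 39, 66, 12] -> max=79
step 7: append 64 -> window=[15, 39, 66, 12, 64] -> max=66
step 8: append 28 -> window=[39, 66, 12, 64, 28] -> max=66
step 9: append 62 -> window=[66, 12, 64, 28, 62] -> max=66
step 10: append 75 -> window=[12, 64, 28, 62, 75] -> max=75
step 11: append 77 -> window=[64, 28, 62, 75, 77] -> max=77
step 12: append 86 -> window=[28, 62, 75, 77, 86] -> max=86
step 13: append 28 -> window=[62, 75, 77, 86, 28] -> max=86
step 14: append 41 -> window=[75, 77, 86, 28, 41] -> max=86
step 15: append 43 -> window=[77, 86, 28, 41, 43] -> max=86
step 16: append 52 -> window=[86, 28, 41, 43, 52] -> max=86
Recorded maximums: 79 79 66 66 66 75 77 86 86 86 86 86
Changes between consecutive maximums: 4

Answer: 4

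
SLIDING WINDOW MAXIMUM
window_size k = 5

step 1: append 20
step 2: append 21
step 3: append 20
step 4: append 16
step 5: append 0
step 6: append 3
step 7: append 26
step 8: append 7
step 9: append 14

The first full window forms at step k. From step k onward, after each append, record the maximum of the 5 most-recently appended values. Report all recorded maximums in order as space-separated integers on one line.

Answer: 21 21 26 26 26

Derivation:
step 1: append 20 -> window=[20] (not full yet)
step 2: append 21 -> window=[20, 21] (not full yet)
step 3: append 20 -> window=[20, 21, 20] (not full yet)
step 4: append 16 -> window=[20, 21, 20, 16] (not full yet)
step 5: append 0 -> window=[20, 21, 20, 16, 0] -> max=21
step 6: append 3 -> window=[21, 20, 16, 0, 3] -> max=21
step 7: append 26 -> window=[20, 16, 0, 3, 26] -> max=26
step 8: append 7 -> window=[16, 0, 3, 26, 7] -> max=26
step 9: append 14 -> window=[0, 3, 26, 7, 14] -> max=26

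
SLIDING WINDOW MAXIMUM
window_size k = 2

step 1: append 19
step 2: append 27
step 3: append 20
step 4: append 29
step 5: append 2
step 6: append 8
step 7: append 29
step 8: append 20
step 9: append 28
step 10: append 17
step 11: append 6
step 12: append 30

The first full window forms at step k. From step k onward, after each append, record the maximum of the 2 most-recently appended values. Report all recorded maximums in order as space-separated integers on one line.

Answer: 27 27 29 29 8 29 29 28 28 17 30

Derivation:
step 1: append 19 -> window=[19] (not full yet)
step 2: append 27 -> window=[19, 27] -> max=27
step 3: append 20 -> window=[27, 20] -> max=27
step 4: append 29 -> window=[20, 29] -> max=29
step 5: append 2 -> window=[29, 2] -> max=29
step 6: append 8 -> window=[2, 8] -> max=8
step 7: append 29 -> window=[8, 29] -> max=29
step 8: append 20 -> window=[29, 20] -> max=29
step 9: append 28 -> window=[20, 28] -> max=28
step 10: append 17 -> window=[28, 17] -> max=28
step 11: append 6 -> window=[17, 6] -> max=17
step 12: append 30 -> window=[6, 30] -> max=30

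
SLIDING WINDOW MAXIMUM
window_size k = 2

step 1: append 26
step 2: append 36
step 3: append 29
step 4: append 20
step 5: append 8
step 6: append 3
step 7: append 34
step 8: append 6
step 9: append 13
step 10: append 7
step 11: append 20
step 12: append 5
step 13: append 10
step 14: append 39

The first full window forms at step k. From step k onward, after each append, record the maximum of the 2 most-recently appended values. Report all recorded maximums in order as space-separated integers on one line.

Answer: 36 36 29 20 8 34 34 13 13 20 20 10 39

Derivation:
step 1: append 26 -> window=[26] (not full yet)
step 2: append 36 -> window=[26, 36] -> max=36
step 3: append 29 -> window=[36, 29] -> max=36
step 4: append 20 -> window=[29, 20] -> max=29
step 5: append 8 -> window=[20, 8] -> max=20
step 6: append 3 -> window=[8, 3] -> max=8
step 7: append 34 -> window=[3, 34] -> max=34
step 8: append 6 -> window=[34, 6] -> max=34
step 9: append 13 -> window=[6, 13] -> max=13
step 10: append 7 -> window=[13, 7] -> max=13
step 11: append 20 -> window=[7, 20] -> max=20
step 12: append 5 -> window=[20, 5] -> max=20
step 13: append 10 -> window=[5, 10] -> max=10
step 14: append 39 -> window=[10, 39] -> max=39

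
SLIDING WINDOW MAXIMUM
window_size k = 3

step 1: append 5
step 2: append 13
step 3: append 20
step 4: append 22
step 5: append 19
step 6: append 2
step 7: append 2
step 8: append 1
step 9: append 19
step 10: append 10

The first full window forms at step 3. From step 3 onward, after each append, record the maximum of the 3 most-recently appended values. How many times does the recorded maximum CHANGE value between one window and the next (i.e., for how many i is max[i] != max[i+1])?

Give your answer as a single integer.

Answer: 4

Derivation:
step 1: append 5 -> window=[5] (not full yet)
step 2: append 13 -> window=[5, 13] (not full yet)
step 3: append 20 -> window=[5, 13, 20] -> max=20
step 4: append 22 -> window=[13, 20, 22] -> max=22
step 5: append 19 -> window=[20, 22, 19] -> max=22
step 6: append 2 -> window=[22, 19, 2] -> max=22
step 7: append 2 -> window=[19, 2, 2] -> max=19
step 8: append 1 -> window=[2, 2, 1] -> max=2
step 9: append 19 -> window=[2, 1, 19] -> max=19
step 10: append 10 -> window=[1, 19, 10] -> max=19
Recorded maximums: 20 22 22 22 19 2 19 19
Changes between consecutive maximums: 4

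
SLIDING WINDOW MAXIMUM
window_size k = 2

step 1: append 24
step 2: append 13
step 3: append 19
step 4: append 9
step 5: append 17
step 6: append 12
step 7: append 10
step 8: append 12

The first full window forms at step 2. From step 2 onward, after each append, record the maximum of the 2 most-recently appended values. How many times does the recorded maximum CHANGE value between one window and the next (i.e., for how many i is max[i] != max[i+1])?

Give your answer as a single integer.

step 1: append 24 -> window=[24] (not full yet)
step 2: append 13 -> window=[24, 13] -> max=24
step 3: append 19 -> window=[13, 19] -> max=19
step 4: append 9 -> window=[19, 9] -> max=19
step 5: append 17 -> window=[9, 17] -> max=17
step 6: append 12 -> window=[17, 12] -> max=17
step 7: append 10 -> window=[12, 10] -> max=12
step 8: append 12 -> window=[10, 12] -> max=12
Recorded maximums: 24 19 19 17 17 12 12
Changes between consecutive maximums: 3

Answer: 3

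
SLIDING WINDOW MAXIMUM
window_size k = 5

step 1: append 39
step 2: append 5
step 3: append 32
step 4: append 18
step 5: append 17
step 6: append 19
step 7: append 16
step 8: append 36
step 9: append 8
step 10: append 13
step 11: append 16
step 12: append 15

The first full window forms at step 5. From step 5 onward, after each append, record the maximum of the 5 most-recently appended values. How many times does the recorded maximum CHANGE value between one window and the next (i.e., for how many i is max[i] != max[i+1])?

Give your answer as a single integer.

step 1: append 39 -> window=[39] (not full yet)
step 2: append 5 -> window=[39, 5] (not full yet)
step 3: append 32 -> window=[39, 5, 32] (not full yet)
step 4: append 18 -> window=[39, 5, 32, 18] (not full yet)
step 5: append 17 -> window=[39, 5, 32, 18, 17] -> max=39
step 6: append 19 -> window=[5, 32, 18, 17, 19] -> max=32
step 7: append 16 -> window=[32, 18, 17, 19, 16] -> max=32
step 8: append 36 -> window=[18, 17, 19, 16, 36] -> max=36
step 9: append 8 -> window=[17, 19, 16, 36, 8] -> max=36
step 10: append 13 -> window=[19, 16, 36, 8, 13] -> max=36
step 11: append 16 -> window=[16, 36, 8, 13, 16] -> max=36
step 12: append 15 -> window=[36, 8, 13, 16, 15] -> max=36
Recorded maximums: 39 32 32 36 36 36 36 36
Changes between consecutive maximums: 2

Answer: 2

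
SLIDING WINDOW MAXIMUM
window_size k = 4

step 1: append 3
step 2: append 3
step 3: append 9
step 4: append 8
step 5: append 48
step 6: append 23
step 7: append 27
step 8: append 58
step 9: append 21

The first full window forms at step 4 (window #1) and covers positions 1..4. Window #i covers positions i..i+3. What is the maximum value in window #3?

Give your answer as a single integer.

step 1: append 3 -> window=[3] (not full yet)
step 2: append 3 -> window=[3, 3] (not full yet)
step 3: append 9 -> window=[3, 3, 9] (not full yet)
step 4: append 8 -> window=[3, 3, 9, 8] -> max=9
step 5: append 48 -> window=[3, 9, 8, 48] -> max=48
step 6: append 23 -> window=[9, 8, 48, 23] -> max=48
Window #3 max = 48

Answer: 48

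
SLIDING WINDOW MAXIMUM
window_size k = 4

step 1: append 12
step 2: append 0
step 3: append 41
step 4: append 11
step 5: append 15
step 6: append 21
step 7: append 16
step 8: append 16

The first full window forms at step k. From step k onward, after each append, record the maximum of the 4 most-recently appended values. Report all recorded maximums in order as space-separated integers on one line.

step 1: append 12 -> window=[12] (not full yet)
step 2: append 0 -> window=[12, 0] (not full yet)
step 3: append 41 -> window=[12, 0, 41] (not full yet)
step 4: append 11 -> window=[12, 0, 41, 11] -> max=41
step 5: append 15 -> window=[0, 41, 11, 15] -> max=41
step 6: append 21 -> window=[41, 11, 15, 21] -> max=41
step 7: append 16 -> window=[11, 15, 21, 16] -> max=21
step 8: append 16 -> window=[15, 21, 16, 16] -> max=21

Answer: 41 41 41 21 21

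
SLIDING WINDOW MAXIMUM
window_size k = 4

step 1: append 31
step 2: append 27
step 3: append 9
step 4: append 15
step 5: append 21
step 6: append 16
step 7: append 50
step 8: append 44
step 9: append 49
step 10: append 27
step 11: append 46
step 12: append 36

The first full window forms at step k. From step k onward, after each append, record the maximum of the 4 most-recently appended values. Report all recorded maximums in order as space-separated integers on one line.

step 1: append 31 -> window=[31] (not full yet)
step 2: append 27 -> window=[31, 27] (not full yet)
step 3: append 9 -> window=[31, 27, 9] (not full yet)
step 4: append 15 -> window=[31, 27, 9, 15] -> max=31
step 5: append 21 -> window=[27, 9, 15, 21] -> max=27
step 6: append 16 -> window=[9, 15, 21, 16] -> max=21
step 7: append 50 -> window=[15, 21, 16, 50] -> max=50
step 8: append 44 -> window=[21, 16, 50, 44] -> max=50
step 9: append 49 -> window=[16, 50, 44, 49] -> max=50
step 10: append 27 -> window=[50, 44, 49, 27] -> max=50
step 11: append 46 -> window=[44, 49, 27, 46] -> max=49
step 12: append 36 -> window=[49, 27, 46, 36] -> max=49

Answer: 31 27 21 50 50 50 50 49 49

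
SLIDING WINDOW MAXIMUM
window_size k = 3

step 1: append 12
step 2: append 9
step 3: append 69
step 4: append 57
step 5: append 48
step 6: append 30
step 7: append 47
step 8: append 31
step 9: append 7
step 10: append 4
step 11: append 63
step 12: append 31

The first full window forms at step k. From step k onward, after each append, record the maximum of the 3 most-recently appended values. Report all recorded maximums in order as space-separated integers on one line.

Answer: 69 69 69 57 48 47 47 31 63 63

Derivation:
step 1: append 12 -> window=[12] (not full yet)
step 2: append 9 -> window=[12, 9] (not full yet)
step 3: append 69 -> window=[12, 9, 69] -> max=69
step 4: append 57 -> window=[9, 69, 57] -> max=69
step 5: append 48 -> window=[69, 57, 48] -> max=69
step 6: append 30 -> window=[57, 48, 30] -> max=57
step 7: append 47 -> window=[48, 30, 47] -> max=48
step 8: append 31 -> window=[30, 47, 31] -> max=47
step 9: append 7 -> window=[47, 31, 7] -> max=47
step 10: append 4 -> window=[31, 7, 4] -> max=31
step 11: append 63 -> window=[7, 4, 63] -> max=63
step 12: append 31 -> window=[4, 63, 31] -> max=63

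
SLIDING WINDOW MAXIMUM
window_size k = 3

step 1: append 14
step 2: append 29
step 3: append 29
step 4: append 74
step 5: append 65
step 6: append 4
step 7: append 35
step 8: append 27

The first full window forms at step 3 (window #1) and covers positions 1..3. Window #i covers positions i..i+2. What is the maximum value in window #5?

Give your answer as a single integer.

Answer: 65

Derivation:
step 1: append 14 -> window=[14] (not full yet)
step 2: append 29 -> window=[14, 29] (not full yet)
step 3: append 29 -> window=[14, 29, 29] -> max=29
step 4: append 74 -> window=[29, 29, 74] -> max=74
step 5: append 65 -> window=[29, 74, 65] -> max=74
step 6: append 4 -> window=[74, 65, 4] -> max=74
step 7: append 35 -> window=[65, 4, 35] -> max=65
Window #5 max = 65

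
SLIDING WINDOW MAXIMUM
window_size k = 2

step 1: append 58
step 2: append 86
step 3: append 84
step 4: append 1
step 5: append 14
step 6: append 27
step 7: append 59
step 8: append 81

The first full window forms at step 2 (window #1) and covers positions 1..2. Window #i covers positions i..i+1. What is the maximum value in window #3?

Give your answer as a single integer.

Answer: 84

Derivation:
step 1: append 58 -> window=[58] (not full yet)
step 2: append 86 -> window=[58, 86] -> max=86
step 3: append 84 -> window=[86, 84] -> max=86
step 4: append 1 -> window=[84, 1] -> max=84
Window #3 max = 84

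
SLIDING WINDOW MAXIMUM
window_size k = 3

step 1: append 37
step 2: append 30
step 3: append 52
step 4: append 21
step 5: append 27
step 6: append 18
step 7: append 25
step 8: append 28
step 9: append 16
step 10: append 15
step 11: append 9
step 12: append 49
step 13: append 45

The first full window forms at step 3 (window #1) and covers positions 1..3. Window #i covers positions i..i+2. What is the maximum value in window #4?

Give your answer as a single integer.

step 1: append 37 -> window=[37] (not full yet)
step 2: append 30 -> window=[37, 30] (not full yet)
step 3: append 52 -> window=[37, 30, 52] -> max=52
step 4: append 21 -> window=[30, 52, 21] -> max=52
step 5: append 27 -> window=[52, 21, 27] -> max=52
step 6: append 18 -> window=[21, 27, 18] -> max=27
Window #4 max = 27

Answer: 27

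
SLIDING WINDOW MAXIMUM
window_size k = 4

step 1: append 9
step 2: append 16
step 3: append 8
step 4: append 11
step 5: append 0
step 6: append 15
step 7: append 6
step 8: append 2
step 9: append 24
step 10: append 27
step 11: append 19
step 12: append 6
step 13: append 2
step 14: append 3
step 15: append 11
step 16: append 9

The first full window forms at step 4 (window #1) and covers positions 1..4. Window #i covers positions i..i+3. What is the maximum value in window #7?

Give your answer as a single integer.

Answer: 27

Derivation:
step 1: append 9 -> window=[9] (not full yet)
step 2: append 16 -> window=[9, 16] (not full yet)
step 3: append 8 -> window=[9, 16, 8] (not full yet)
step 4: append 11 -> window=[9, 16, 8, 11] -> max=16
step 5: append 0 -> window=[16, 8, 11, 0] -> max=16
step 6: append 15 -> window=[8, 11, 0, 15] -> max=15
step 7: append 6 -> window=[11, 0, 15, 6] -> max=15
step 8: append 2 -> window=[0, 15, 6, 2] -> max=15
step 9: append 24 -> window=[15, 6, 2, 24] -> max=24
step 10: append 27 -> window=[6, 2, 24, 27] -> max=27
Window #7 max = 27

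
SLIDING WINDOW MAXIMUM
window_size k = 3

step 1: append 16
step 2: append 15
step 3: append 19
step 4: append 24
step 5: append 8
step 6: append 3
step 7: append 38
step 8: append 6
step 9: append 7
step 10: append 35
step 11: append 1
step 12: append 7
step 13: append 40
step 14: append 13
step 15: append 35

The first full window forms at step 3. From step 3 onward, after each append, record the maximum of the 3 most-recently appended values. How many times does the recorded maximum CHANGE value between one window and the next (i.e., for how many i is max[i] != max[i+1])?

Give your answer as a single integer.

step 1: append 16 -> window=[16] (not full yet)
step 2: append 15 -> window=[16, 15] (not full yet)
step 3: append 19 -> window=[16, 15, 19] -> max=19
step 4: append 24 -> window=[15, 19, 24] -> max=24
step 5: append 8 -> window=[19, 24, 8] -> max=24
step 6: append 3 -> window=[24, 8, 3] -> max=24
step 7: append 38 -> window=[8, 3, 38] -> max=38
step 8: append 6 -> window=[3, 38, 6] -> max=38
step 9: append 7 -> window=[38, 6, 7] -> max=38
step 10: append 35 -> window=[6, 7, 35] -> max=35
step 11: append 1 -> window=[7, 35, 1] -> max=35
step 12: append 7 -> window=[35, 1, 7] -> max=35
step 13: append 40 -> window=[1, 7, 40] -> max=40
step 14: append 13 -> window=[7, 40, 13] -> max=40
step 15: append 35 -> window=[40, 13, 35] -> max=40
Recorded maximums: 19 24 24 24 38 38 38 35 35 35 40 40 40
Changes between consecutive maximums: 4

Answer: 4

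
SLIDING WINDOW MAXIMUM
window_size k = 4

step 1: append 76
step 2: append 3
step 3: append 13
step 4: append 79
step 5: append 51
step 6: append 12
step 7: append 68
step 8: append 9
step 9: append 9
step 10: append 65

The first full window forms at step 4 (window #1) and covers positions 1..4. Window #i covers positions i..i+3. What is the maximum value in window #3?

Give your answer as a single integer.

step 1: append 76 -> window=[76] (not full yet)
step 2: append 3 -> window=[76, 3] (not full yet)
step 3: append 13 -> window=[76, 3, 13] (not full yet)
step 4: append 79 -> window=[76, 3, 13, 79] -> max=79
step 5: append 51 -> window=[3, 13, 79, 51] -> max=79
step 6: append 12 -> window=[13, 79, 51, 12] -> max=79
Window #3 max = 79

Answer: 79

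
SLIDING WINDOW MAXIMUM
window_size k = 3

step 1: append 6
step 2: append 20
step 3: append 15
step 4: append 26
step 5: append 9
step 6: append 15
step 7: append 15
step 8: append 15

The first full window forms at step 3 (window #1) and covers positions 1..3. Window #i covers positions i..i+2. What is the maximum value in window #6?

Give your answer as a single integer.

Answer: 15

Derivation:
step 1: append 6 -> window=[6] (not full yet)
step 2: append 20 -> window=[6, 20] (not full yet)
step 3: append 15 -> window=[6, 20, 15] -> max=20
step 4: append 26 -> window=[20, 15, 26] -> max=26
step 5: append 9 -> window=[15, 26, 9] -> max=26
step 6: append 15 -> window=[26, 9, 15] -> max=26
step 7: append 15 -> window=[9, 15, 15] -> max=15
step 8: append 15 -> window=[15, 15, 15] -> max=15
Window #6 max = 15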